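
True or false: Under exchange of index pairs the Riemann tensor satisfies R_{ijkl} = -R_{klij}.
The pair-exchange symmetry has a plus sign: R_{ijkl} = +R_{klij}.
False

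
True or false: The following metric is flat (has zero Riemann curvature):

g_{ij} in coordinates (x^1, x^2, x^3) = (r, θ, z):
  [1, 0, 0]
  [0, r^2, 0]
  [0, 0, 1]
Non-zero Christoffel symbols:
Γ^r_{θ θ} = -r
Γ^θ_{r θ} = 1/r
Ricci tensor: R_{rr} = 0, R_{rθ} = 0, R_{rz} = 0, R_{θθ} = 0, R_{θz} = 0, R_{zz} = 0
All R_{ij} vanish; in 3 dimensions the Riemann tensor is fully determined by the Ricci tensor, so R^i_{jkl} = 0: the metric is flat (curvilinear coordinates on flat space).
True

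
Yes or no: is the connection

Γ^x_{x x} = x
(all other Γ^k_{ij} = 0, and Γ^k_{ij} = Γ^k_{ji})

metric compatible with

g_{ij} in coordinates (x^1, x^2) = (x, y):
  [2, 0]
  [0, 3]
Using ∇_k g_{ij} = ∂_k g_{ij} - Γ^m_{ki} g_{mj} - Γ^m_{kj} g_{im}:
∇_x g_{xx} = (0) - (2*x) - (2*x) = -4*x ≠ 0
So the connection is not metric compatible (it is not the Levi-Civita connection).
No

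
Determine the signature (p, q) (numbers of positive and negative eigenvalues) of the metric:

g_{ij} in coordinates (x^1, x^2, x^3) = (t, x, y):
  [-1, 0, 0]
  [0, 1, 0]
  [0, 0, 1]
The metric is diagonal, so its eigenvalues are the diagonal entries: -1, 1, 1 (at a generic point, where coordinate-dependent entries are positive).
2 positive, 1 negative.
(2, 1) - Lorentzian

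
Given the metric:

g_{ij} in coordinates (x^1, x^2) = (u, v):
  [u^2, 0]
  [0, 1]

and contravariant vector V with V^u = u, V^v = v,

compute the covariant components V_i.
V_i = g_{ij} V^j:
V_u = (u^2)(u) + (0)(v) = u^3
V_v = (0)(u) + (1)(v) = v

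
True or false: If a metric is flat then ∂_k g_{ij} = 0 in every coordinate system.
Flatness means R^i_{jkl} = 0; the components can still vary, e.g. the flat plane in polar coordinates has g_{θθ} = r^2.
False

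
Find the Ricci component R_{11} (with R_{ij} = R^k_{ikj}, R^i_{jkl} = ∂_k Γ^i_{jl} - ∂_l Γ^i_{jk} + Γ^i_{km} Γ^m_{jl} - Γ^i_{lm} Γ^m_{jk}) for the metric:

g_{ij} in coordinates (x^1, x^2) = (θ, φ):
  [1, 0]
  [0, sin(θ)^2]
Non-zero Christoffel symbols (Γ^k_{ij} = Γ^k_{ji}):
Γ^θ_{φ φ} = -sin(2*θ)/2
Γ^φ_{θ φ} = 1/tan(θ)
R^θ_{θ θ θ} = 0 (a repeated index in an antisymmetric pair)
R^φ_{θ φ θ} = ∂_φ Γ^φ_{θ θ} - ∂_θ Γ^φ_{θ φ} + Γ^φ_{φ m} Γ^m_{θ θ} - Γ^φ_{θ m} Γ^m_{θ φ}
  = (0) - (-1/sin(θ)^2) + (0) - (1/tan(θ)^2) = 1
R_{θθ} = R^θ_{θ θ θ} + R^φ_{θ φ θ} = (0) + (1) = 1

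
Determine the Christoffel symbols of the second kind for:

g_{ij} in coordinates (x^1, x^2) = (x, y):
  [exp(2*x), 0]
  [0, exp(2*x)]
Using Γ^k_{ij} = (1/2) g^{km} (∂_i g_{mj} + ∂_j g_{mi} - ∂_m g_{ij}); the metric is diagonal, so only the m = k term contributes.
Non-zero symbols (using the symmetry Γ^k_{ij} = Γ^k_{ji}):
Γ^x_{x x} = (1/2) g^{xx} (∂_x g_{xx} + ∂_x g_{xx} - ∂_x g_{xx}) = (1/2)(exp(-2*x))((2*exp(2*x)) + (2*exp(2*x)) - (2*exp(2*x))) = 1
Γ^x_{y y} = (1/2) g^{xx} (∂_y g_{xy} + ∂_y g_{xy} - ∂_x g_{yy}) = (1/2)(exp(-2*x))((0) + (0) - (2*exp(2*x))) = -1
Γ^y_{x y} = (1/2) g^{yy} (∂_x g_{yy} + ∂_y g_{yx} - ∂_y g_{xy}) = (1/2)(exp(-2*x))((2*exp(2*x)) + (0) - (0)) = 1
All other Christoffel symbols are zero.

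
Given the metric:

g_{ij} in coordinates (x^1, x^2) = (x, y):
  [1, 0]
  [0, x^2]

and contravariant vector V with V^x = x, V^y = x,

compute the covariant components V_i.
V_i = g_{ij} V^j:
V_x = (1)(x) + (0)(x) = x
V_y = (0)(x) + (x^2)(x) = x^3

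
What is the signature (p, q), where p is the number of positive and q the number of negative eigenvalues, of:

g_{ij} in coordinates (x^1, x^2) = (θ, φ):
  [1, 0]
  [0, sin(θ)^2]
The metric is diagonal, so its eigenvalues are the diagonal entries: 1, sin(θ)^2 (at a generic point, where coordinate-dependent entries are positive).
2 positive, 0 negative.
(2, 0) - Riemannian (positive definite)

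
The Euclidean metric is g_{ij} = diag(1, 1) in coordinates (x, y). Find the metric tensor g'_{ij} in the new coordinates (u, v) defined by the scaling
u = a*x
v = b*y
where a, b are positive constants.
Invert the transformation: x = u/a, y = v/b
g'_{ij} = (∂x^k/∂x'^i)(∂x^l/∂x'^j) g_{kl}; with g_{kl} = δ_{kl} this is Σ_k (∂x^k/∂x'^i)(∂x^k/∂x'^j).
Jacobian: ∂x/∂u = 1/a, ∂x/∂v = 0, ∂y/∂u = 0, ∂y/∂v = 1/b
g'_{uu} = (1/a)(1/a) + (0)(0) = 1/a^2
g'_{uv} = (1/a)(0) + (0)(1/b) = 0
g'_{vv} = (0)(0) + (1/b)(1/b) = 1/b^2
g'_{ij} = diag(1/a^2, 1/b^2)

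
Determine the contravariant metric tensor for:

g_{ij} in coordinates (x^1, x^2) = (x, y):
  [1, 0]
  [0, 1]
The metric is diagonal, so g^{ij} is diagonal with entries 1/g_{ii}: diag(1, 1).
g^{ij}:
  [1, 0]
  [0, 1]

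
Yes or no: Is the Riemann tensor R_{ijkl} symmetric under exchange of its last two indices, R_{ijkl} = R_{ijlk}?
It is antisymmetric in the last pair: R_{ijkl} = -R_{ijlk}.
No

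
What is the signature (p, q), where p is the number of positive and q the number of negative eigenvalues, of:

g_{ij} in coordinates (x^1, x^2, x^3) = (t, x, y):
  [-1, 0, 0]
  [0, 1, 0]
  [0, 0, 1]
The metric is diagonal, so its eigenvalues are the diagonal entries: -1, 1, 1 (at a generic point, where coordinate-dependent entries are positive).
2 positive, 1 negative.
(2, 1) - Lorentzian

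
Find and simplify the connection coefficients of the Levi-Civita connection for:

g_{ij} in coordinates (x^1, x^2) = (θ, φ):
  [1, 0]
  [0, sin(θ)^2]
Using Γ^k_{ij} = (1/2) g^{km} (∂_i g_{mj} + ∂_j g_{mi} - ∂_m g_{ij}); the metric is diagonal, so only the m = k term contributes.
Non-zero symbols (using the symmetry Γ^k_{ij} = Γ^k_{ji}):
Γ^θ_{φ φ} = (1/2) g^{θθ} (∂_φ g_{θφ} + ∂_φ g_{θφ} - ∂_θ g_{φφ}) = (1/2)(1)((0) + (0) - (sin(2*θ))) = -sin(2*θ)/2
Γ^φ_{θ φ} = (1/2) g^{φφ} (∂_θ g_{φφ} + ∂_φ g_{φθ} - ∂_φ g_{θφ}) = (1/2)(1/sin(θ)^2)((sin(2*θ)) + (0) - (0)) = 1/tan(θ)
All other Christoffel symbols are zero.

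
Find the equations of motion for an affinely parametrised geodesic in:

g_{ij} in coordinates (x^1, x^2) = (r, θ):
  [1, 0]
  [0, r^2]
Geodesic equation: d^2x^k/dλ^2 + Γ^k_{ij} (dx^i/dλ)(dx^j/dλ) = 0.
Non-zero Christoffel symbols:
Γ^r_{θ θ} = -r
Γ^θ_{r θ} = 1/r
Substituting (the symmetric pair Γ^k_{ij}, Γ^k_{ji} combines into a factor 2):
d^2r/dλ^2 - r (dθ/dλ)^2 = 0
d^2θ/dλ^2 + (2/r) (dr/dλ)(dθ/dλ) = 0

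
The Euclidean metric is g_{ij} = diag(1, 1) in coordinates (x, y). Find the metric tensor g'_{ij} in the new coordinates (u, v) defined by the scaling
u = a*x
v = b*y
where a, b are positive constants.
Invert the transformation: x = u/a, y = v/b
g'_{ij} = (∂x^k/∂x'^i)(∂x^l/∂x'^j) g_{kl}; with g_{kl} = δ_{kl} this is Σ_k (∂x^k/∂x'^i)(∂x^k/∂x'^j).
Jacobian: ∂x/∂u = 1/a, ∂x/∂v = 0, ∂y/∂u = 0, ∂y/∂v = 1/b
g'_{uu} = (1/a)(1/a) + (0)(0) = 1/a^2
g'_{uv} = (1/a)(0) + (0)(1/b) = 0
g'_{vv} = (0)(0) + (1/b)(1/b) = 1/b^2
g'_{ij} = diag(1/a^2, 1/b^2)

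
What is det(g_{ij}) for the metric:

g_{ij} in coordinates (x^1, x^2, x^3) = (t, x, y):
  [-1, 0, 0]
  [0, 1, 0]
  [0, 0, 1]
Diagonal metric: det(g) = g_{11}·g_{22}·g_{33}
= (-1)·(1)·(1)
det(g) = -1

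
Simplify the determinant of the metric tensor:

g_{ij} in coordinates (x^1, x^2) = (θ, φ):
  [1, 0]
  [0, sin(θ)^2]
For a 2×2 metric: det(g) = g_{11}·g_{22} - g_{12}·g_{21}
= (1)·(sin(θ)^2) - (0)·(0)
= sin(θ)^2 - 0
det(g) = sin(θ)^2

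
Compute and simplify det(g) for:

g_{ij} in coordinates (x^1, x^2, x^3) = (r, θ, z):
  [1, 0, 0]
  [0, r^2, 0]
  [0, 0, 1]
Diagonal metric: det(g) = g_{11}·g_{22}·g_{33}
= (1)·(r^2)·(1)
det(g) = r^2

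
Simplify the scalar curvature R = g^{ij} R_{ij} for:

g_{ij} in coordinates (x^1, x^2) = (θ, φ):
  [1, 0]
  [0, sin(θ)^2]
Non-zero Christoffel symbols (Γ^k_{ij} = Γ^k_{ji}):
Γ^θ_{φ φ} = -sin(2*θ)/2
Γ^φ_{θ φ} = 1/tan(θ)
Ricci tensor (R_{ij} = R^k_{ikj}): R_{θθ} = 1, R_{θφ} = 0, R_{φφ} = sin(θ)^2
Inverse metric: g^{θθ} = 1, g^{φφ} = 1/sin(θ)^2
R = g^{ij} R_{ij} = (1)(1) + (1/sin(θ)^2)(sin(θ)^2) = 2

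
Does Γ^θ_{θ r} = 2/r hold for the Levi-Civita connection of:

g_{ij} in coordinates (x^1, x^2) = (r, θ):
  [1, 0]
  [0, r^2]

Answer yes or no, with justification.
Γ^θ_{θ r} = (1/2) g^{θθ} (∂_θ g_{θr} + ∂_r g_{θθ} - ∂_θ g_{θr}) = (1/2)(1/r^2)((0) + (2*r) - (0)) = 1/r
This differs from the proposed value 2/r.
No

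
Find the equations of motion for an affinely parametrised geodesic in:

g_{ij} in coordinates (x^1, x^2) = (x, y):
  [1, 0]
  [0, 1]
Geodesic equation: d^2x^k/dλ^2 + Γ^k_{ij} (dx^i/dλ)(dx^j/dλ) = 0.
All Christoffel symbols vanish, so the geodesics are straight lines:
d^2x/dλ^2 = 0
d^2y/dλ^2 = 0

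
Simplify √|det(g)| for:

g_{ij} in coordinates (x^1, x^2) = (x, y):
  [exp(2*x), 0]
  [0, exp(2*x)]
det(g) = exp(4*x)
√|det(g)| = exp(2*x)
Volume element: dV = exp(2*x) dx dy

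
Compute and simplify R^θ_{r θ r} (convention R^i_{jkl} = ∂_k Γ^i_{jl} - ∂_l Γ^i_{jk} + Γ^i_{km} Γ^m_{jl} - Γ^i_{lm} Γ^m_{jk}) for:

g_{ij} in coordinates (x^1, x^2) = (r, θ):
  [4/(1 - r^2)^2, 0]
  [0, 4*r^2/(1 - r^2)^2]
Non-zero Christoffel symbols (Γ^k_{ij} = Γ^k_{ji}):
Γ^r_{r r} = 2*r/(1 - r^2)
Γ^r_{θ θ} = (r^3 + r)/(r^2 - 1)
Γ^θ_{r θ} = (-r^2 - 1)/(r^3 - r)
R^θ_{r θ r} = ∂_θ Γ^θ_{r r} - ∂_r Γ^θ_{r θ} + Γ^θ_{θ m} Γ^m_{r r} - Γ^θ_{r m} Γ^m_{r θ}
  = (0) - ((r^4 + 4*r^2 - 1)/(r^3 - r)^2) + (2*(r^2 + 1)/(r^2 - 1)^2) - ((r^2 + 1)^2/(r^3 - r)^2) = -4/(r^2 - 1)^2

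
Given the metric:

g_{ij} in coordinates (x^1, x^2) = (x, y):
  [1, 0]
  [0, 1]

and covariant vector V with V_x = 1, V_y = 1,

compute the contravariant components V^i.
Inverse metric (diagonal): g^{xx} = 1, g^{yy} = 1
V^i = g^{ij} V_j:
V^x = (1)(1) + (0)(1) = 1
V^y = (0)(1) + (1)(1) = 1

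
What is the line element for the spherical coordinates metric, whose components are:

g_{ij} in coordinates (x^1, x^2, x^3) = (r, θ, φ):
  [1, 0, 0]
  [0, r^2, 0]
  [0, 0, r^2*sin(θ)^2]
ds^2 = g_{ij} dx^i dx^j; only the non-zero components contribute.
ds^2 = dr^2 + r^2 dθ^2 + r^2*sin(θ)^2 dφ^2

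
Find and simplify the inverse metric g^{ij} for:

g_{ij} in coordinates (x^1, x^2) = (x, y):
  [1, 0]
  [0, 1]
The metric is diagonal, so g^{ij} is diagonal with entries 1/g_{ii}: diag(1, 1).
g^{ij}:
  [1, 0]
  [0, 1]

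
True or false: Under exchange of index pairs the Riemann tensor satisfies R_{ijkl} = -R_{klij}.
The pair-exchange symmetry has a plus sign: R_{ijkl} = +R_{klij}.
False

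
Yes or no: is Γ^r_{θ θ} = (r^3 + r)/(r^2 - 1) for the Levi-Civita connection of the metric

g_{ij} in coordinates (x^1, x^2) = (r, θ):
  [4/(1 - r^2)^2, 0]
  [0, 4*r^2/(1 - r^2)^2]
Γ^r_{θ θ} = (1/2) g^{rr} (∂_θ g_{rθ} + ∂_θ g_{rθ} - ∂_r g_{θθ}) = (1/2)((1 - r^2)^2/4)((0) + (0) - (-8*(r^3 + r)/(r^2 - 1)^3)) = (r^3 + r)/(r^2 - 1)
This equals the proposed value (r^3 + r)/(r^2 - 1).
Yes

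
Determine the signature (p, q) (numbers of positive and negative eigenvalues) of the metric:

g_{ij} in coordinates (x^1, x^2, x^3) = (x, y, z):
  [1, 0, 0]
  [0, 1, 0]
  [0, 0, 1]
The metric is diagonal, so its eigenvalues are the diagonal entries: 1, 1, 1 (at a generic point, where coordinate-dependent entries are positive).
3 positive, 0 negative.
(3, 0) - Riemannian (positive definite)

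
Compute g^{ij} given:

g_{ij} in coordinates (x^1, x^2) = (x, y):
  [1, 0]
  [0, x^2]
The metric is diagonal, so g^{ij} is diagonal with entries 1/g_{ii}: diag(1, 1/(x^2)).
g^{ij}:
  [1, 0]
  [0, 1/x^2]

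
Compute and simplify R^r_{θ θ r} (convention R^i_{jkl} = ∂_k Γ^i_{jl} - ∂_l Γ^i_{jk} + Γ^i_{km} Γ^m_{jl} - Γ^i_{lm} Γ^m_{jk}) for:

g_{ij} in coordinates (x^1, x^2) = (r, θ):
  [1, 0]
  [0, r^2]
Non-zero Christoffel symbols (Γ^k_{ij} = Γ^k_{ji}):
Γ^r_{θ θ} = -r
Γ^θ_{r θ} = 1/r
R^r_{θ θ r} = ∂_θ Γ^r_{θ r} - ∂_r Γ^r_{θ θ} + Γ^r_{θ m} Γ^m_{θ r} - Γ^r_{r m} Γ^m_{θ θ}
  = (0) - (-1) + (-1) - (0) = 0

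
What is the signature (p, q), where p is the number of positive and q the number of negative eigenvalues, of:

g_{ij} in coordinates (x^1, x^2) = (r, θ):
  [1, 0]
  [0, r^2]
The metric is diagonal, so its eigenvalues are the diagonal entries: 1, r^2 (at a generic point, where coordinate-dependent entries are positive).
2 positive, 0 negative.
(2, 0) - Riemannian (positive definite)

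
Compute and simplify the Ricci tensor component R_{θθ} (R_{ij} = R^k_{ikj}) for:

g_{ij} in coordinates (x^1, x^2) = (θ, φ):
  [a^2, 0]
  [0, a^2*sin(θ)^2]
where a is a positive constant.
Non-zero Christoffel symbols (Γ^k_{ij} = Γ^k_{ji}):
Γ^θ_{φ φ} = -sin(2*θ)/2
Γ^φ_{θ φ} = 1/tan(θ)
R^θ_{θ θ θ} = 0 (a repeated index in an antisymmetric pair)
R^φ_{θ φ θ} = ∂_φ Γ^φ_{θ θ} - ∂_θ Γ^φ_{θ φ} + Γ^φ_{φ m} Γ^m_{θ θ} - Γ^φ_{θ m} Γ^m_{θ φ}
  = (0) - (-1/sin(θ)^2) + (0) - (1/tan(θ)^2) = 1
R_{θθ} = R^θ_{θ θ θ} + R^φ_{θ φ θ} = (0) + (1) = 1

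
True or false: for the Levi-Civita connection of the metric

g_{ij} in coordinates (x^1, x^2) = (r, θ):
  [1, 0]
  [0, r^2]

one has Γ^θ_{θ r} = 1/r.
Γ^θ_{θ r} = (1/2) g^{θθ} (∂_θ g_{θr} + ∂_r g_{θθ} - ∂_θ g_{θr}) = (1/2)(1/r^2)((0) + (2*r) - (0)) = 1/r
This equals the proposed value 1/r.
True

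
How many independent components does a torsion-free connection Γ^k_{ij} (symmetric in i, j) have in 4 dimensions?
Γ^k_{ij} has n choices for the upper index and n(n+1)/2 independent symmetric lower index pairs.
Total = 4 × 4×5/2 = 4 × 10 = 40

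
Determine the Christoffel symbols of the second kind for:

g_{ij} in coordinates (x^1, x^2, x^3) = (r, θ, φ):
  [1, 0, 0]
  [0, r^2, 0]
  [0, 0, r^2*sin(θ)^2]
Using Γ^k_{ij} = (1/2) g^{km} (∂_i g_{mj} + ∂_j g_{mi} - ∂_m g_{ij}); the metric is diagonal, so only the m = k term contributes.
Non-zero symbols (using the symmetry Γ^k_{ij} = Γ^k_{ji}):
Γ^r_{θ θ} = (1/2) g^{rr} (∂_θ g_{rθ} + ∂_θ g_{rθ} - ∂_r g_{θθ}) = (1/2)(1)((0) + (0) - (2*r)) = -r
Γ^r_{φ φ} = (1/2) g^{rr} (∂_φ g_{rφ} + ∂_φ g_{rφ} - ∂_r g_{φφ}) = (1/2)(1)((0) + (0) - (2*r*sin(θ)^2)) = -r*sin(θ)^2
Γ^θ_{r θ} = (1/2) g^{θθ} (∂_r g_{θθ} + ∂_θ g_{θr} - ∂_θ g_{rθ}) = (1/2)(1/r^2)((2*r) + (0) - (0)) = 1/r
Γ^θ_{φ φ} = (1/2) g^{θθ} (∂_φ g_{θφ} + ∂_φ g_{θφ} - ∂_θ g_{φφ}) = (1/2)(1/r^2)((0) + (0) - (r^2*sin(2*θ))) = -sin(2*θ)/2
Γ^φ_{r φ} = (1/2) g^{φφ} (∂_r g_{φφ} + ∂_φ g_{φr} - ∂_φ g_{rφ}) = (1/2)(1/(r^2*sin(θ)^2))((2*r*sin(θ)^2) + (0) - (0)) = 1/r
Γ^φ_{θ φ} = (1/2) g^{φφ} (∂_θ g_{φφ} + ∂_φ g_{φθ} - ∂_φ g_{θφ}) = (1/2)(1/(r^2*sin(θ)^2))((r^2*sin(2*θ)) + (0) - (0)) = 1/tan(θ)
All other Christoffel symbols are zero.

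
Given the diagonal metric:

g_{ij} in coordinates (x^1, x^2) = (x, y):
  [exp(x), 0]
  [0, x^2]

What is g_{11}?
With x^1 = x, x^2 = y, g_{11} = g_{xx} is the row-1, column-1 entry of the matrix.
g_{11} = exp(x)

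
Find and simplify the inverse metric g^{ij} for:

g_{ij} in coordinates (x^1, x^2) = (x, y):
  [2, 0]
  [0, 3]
The metric is diagonal, so g^{ij} is diagonal with entries 1/g_{ii}: diag(1/2, 1/3).
g^{ij}:
  [1/2, 0]
  [0, 1/3]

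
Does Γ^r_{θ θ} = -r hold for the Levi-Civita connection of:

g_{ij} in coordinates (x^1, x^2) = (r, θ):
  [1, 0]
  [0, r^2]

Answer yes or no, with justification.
Γ^r_{θ θ} = (1/2) g^{rr} (∂_θ g_{rθ} + ∂_θ g_{rθ} - ∂_r g_{θθ}) = (1/2)(1)((0) + (0) - (2*r)) = -r
This equals the proposed value -r.
Yes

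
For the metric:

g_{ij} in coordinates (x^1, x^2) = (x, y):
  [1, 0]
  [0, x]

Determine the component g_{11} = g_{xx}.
With x^1 = x, x^2 = y, g_{11} = g_{xx} is the row-1, column-1 entry of the matrix.
g_{11} = 1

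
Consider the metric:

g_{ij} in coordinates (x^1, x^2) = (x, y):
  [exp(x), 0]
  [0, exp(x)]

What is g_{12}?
With x^1 = x, x^2 = y, g_{12} = g_{xy} is the row-1, column-2 entry of the matrix.
g_{12} = 0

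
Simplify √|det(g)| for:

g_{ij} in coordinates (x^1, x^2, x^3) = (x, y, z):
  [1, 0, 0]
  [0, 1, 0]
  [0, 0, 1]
det(g) = 1
√|det(g)| = 1
Volume element: dV = 1 dx dy dz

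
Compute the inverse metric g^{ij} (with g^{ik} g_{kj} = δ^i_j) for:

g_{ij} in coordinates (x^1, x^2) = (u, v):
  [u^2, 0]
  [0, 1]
The metric is diagonal, so g^{ij} is diagonal with entries 1/g_{ii}: diag(1/(u^2), 1).
g^{ij}:
  [1/u^2, 0]
  [0, 1]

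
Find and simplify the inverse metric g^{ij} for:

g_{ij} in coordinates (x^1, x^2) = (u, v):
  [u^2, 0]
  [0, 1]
The metric is diagonal, so g^{ij} is diagonal with entries 1/g_{ii}: diag(1/(u^2), 1).
g^{ij}:
  [1/u^2, 0]
  [0, 1]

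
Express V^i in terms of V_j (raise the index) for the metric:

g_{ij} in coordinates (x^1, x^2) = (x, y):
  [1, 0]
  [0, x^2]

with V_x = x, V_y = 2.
Inverse metric (diagonal): g^{xx} = 1, g^{yy} = 1/x^2
V^i = g^{ij} V_j:
V^x = (1)(x) + (0)(2) = x
V^y = (0)(x) + (1/x^2)(2) = 2/x^2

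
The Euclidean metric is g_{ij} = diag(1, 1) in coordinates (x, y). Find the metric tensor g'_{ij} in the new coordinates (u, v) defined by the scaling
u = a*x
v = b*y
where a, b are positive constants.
Invert the transformation: x = u/a, y = v/b
g'_{ij} = (∂x^k/∂x'^i)(∂x^l/∂x'^j) g_{kl}; with g_{kl} = δ_{kl} this is Σ_k (∂x^k/∂x'^i)(∂x^k/∂x'^j).
Jacobian: ∂x/∂u = 1/a, ∂x/∂v = 0, ∂y/∂u = 0, ∂y/∂v = 1/b
g'_{uu} = (1/a)(1/a) + (0)(0) = 1/a^2
g'_{uv} = (1/a)(0) + (0)(1/b) = 0
g'_{vv} = (0)(0) + (1/b)(1/b) = 1/b^2
g'_{ij} = diag(1/a^2, 1/b^2)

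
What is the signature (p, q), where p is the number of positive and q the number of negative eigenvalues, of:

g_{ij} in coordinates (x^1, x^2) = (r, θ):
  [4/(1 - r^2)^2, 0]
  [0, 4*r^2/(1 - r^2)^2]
The metric is diagonal, so its eigenvalues are the diagonal entries: 4/(1 - r^2)^2, 4*r^2/(1 - r^2)^2 (at a generic point, where coordinate-dependent entries are positive).
2 positive, 0 negative.
(2, 0) - Riemannian (positive definite)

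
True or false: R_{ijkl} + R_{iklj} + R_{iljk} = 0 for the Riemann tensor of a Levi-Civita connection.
This is the first (algebraic) Bianchi identity.
True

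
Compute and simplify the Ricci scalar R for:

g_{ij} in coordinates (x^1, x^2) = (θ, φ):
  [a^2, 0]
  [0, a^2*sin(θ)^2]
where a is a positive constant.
Non-zero Christoffel symbols (Γ^k_{ij} = Γ^k_{ji}):
Γ^θ_{φ φ} = -sin(2*θ)/2
Γ^φ_{θ φ} = 1/tan(θ)
Ricci tensor (R_{ij} = R^k_{ikj}): R_{θθ} = 1, R_{θφ} = 0, R_{φφ} = sin(θ)^2
Inverse metric: g^{θθ} = 1/a^2, g^{φφ} = 1/(a^2*sin(θ)^2)
R = g^{ij} R_{ij} = (1/a^2)(1) + (1/(a^2*sin(θ)^2))(sin(θ)^2) = 2/a^2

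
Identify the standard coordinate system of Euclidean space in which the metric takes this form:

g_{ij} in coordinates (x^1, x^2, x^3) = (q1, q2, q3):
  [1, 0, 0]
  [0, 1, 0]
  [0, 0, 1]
All components are constant and the metric is the identity, i.e. orthonormal rectilinear coordinates.
Cartesian (3D) coordinates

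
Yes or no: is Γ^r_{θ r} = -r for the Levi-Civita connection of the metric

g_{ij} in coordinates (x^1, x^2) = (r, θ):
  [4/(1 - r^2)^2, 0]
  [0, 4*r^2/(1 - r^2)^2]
Γ^r_{θ r} = (1/2) g^{rr} (∂_θ g_{rr} + ∂_r g_{rθ} - ∂_r g_{θr}) = (1/2)((1 - r^2)^2/4)((0) + (0) - (0)) = 0
This differs from the proposed value -r.
No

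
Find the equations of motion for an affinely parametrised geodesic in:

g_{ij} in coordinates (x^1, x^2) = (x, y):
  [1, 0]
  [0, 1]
Geodesic equation: d^2x^k/dλ^2 + Γ^k_{ij} (dx^i/dλ)(dx^j/dλ) = 0.
All Christoffel symbols vanish, so the geodesics are straight lines:
d^2x/dλ^2 = 0
d^2y/dλ^2 = 0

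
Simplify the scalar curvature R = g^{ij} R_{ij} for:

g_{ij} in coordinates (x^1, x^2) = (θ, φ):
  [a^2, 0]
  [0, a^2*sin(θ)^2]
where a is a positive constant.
Non-zero Christoffel symbols (Γ^k_{ij} = Γ^k_{ji}):
Γ^θ_{φ φ} = -sin(2*θ)/2
Γ^φ_{θ φ} = 1/tan(θ)
Ricci tensor (R_{ij} = R^k_{ikj}): R_{θθ} = 1, R_{θφ} = 0, R_{φφ} = sin(θ)^2
Inverse metric: g^{θθ} = 1/a^2, g^{φφ} = 1/(a^2*sin(θ)^2)
R = g^{ij} R_{ij} = (1/a^2)(1) + (1/(a^2*sin(θ)^2))(sin(θ)^2) = 2/a^2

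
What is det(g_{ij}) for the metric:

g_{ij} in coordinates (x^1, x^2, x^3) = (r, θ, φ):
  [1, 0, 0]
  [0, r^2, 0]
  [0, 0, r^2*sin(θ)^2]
Diagonal metric: det(g) = g_{11}·g_{22}·g_{33}
= (1)·(r^2)·(r^2*sin(θ)^2)
det(g) = r^4*sin(θ)^2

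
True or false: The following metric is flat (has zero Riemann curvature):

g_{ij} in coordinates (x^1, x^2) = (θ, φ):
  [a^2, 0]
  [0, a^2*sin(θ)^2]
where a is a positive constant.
Non-zero Christoffel symbols:
Γ^θ_{φ φ} = -sin(2*θ)/2
Γ^φ_{θ φ} = 1/tan(θ)
Ricci tensor: R_{θθ} = 1, R_{θφ} = 0, R_{φφ} = sin(θ)^2
The Ricci tensor is non-zero, so the Riemann tensor is non-zero: not flat.
False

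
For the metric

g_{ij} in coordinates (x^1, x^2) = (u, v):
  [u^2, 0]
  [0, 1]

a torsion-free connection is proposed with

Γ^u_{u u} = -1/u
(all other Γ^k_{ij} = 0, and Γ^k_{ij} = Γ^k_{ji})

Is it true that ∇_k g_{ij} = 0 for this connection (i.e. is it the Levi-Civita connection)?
Using ∇_k g_{ij} = ∂_k g_{ij} - Γ^m_{ki} g_{mj} - Γ^m_{kj} g_{im}:
∇_u g_{uu} = (2*u) - (-u) - (-u) = 4*u ≠ 0
So the connection is not metric compatible (it is not the Levi-Civita connection).
No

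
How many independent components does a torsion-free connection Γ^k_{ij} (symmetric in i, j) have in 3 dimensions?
Γ^k_{ij} has n choices for the upper index and n(n+1)/2 independent symmetric lower index pairs.
Total = 3 × 3×4/2 = 3 × 6 = 18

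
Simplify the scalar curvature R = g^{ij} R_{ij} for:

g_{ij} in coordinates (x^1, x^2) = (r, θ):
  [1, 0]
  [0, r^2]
Non-zero Christoffel symbols (Γ^k_{ij} = Γ^k_{ji}):
Γ^r_{θ θ} = -r
Γ^θ_{r θ} = 1/r
Ricci tensor (R_{ij} = R^k_{ikj}): R_{rr} = 0, R_{rθ} = 0, R_{θθ} = 0
Inverse metric: g^{rr} = 1, g^{θθ} = 1/r^2
R = g^{ij} R_{ij} = (1)(0) + (1/r^2)(0) = 0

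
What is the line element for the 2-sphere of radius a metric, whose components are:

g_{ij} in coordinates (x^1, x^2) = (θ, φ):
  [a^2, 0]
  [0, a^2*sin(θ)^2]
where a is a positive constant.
ds^2 = g_{ij} dx^i dx^j; only the non-zero components contribute.
ds^2 = a^2 dθ^2 + a^2*sin(θ)^2 dφ^2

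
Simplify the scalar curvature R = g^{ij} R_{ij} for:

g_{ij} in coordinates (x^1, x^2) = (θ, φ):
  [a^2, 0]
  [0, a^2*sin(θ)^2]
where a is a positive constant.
Non-zero Christoffel symbols (Γ^k_{ij} = Γ^k_{ji}):
Γ^θ_{φ φ} = -sin(2*θ)/2
Γ^φ_{θ φ} = 1/tan(θ)
Ricci tensor (R_{ij} = R^k_{ikj}): R_{θθ} = 1, R_{θφ} = 0, R_{φφ} = sin(θ)^2
Inverse metric: g^{θθ} = 1/a^2, g^{φφ} = 1/(a^2*sin(θ)^2)
R = g^{ij} R_{ij} = (1/a^2)(1) + (1/(a^2*sin(θ)^2))(sin(θ)^2) = 2/a^2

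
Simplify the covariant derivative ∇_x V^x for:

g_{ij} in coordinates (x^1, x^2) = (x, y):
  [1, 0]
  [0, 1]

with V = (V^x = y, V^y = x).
All Christoffel symbols are zero.
∇_x V^x = ∂_x V^x + Γ^x_{x j} V^j
  = (0) + (0)(y) + (0)(x)
  = 0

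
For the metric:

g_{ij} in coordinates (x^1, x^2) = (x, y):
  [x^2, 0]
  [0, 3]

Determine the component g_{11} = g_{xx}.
With x^1 = x, x^2 = y, g_{11} = g_{xx} is the row-1, column-1 entry of the matrix.
g_{11} = x^2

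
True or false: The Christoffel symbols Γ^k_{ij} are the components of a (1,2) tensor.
Under a change of coordinates Γ picks up an inhomogeneous term ∂²x/∂x'∂x'; e.g. Γ = 0 in Cartesian coordinates but Γ^r_{θθ} = -r in polar coordinates on the same flat plane.
False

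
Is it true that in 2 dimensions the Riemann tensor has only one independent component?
The number of independent components is n^2(n^2-1)/12 = 4·3/12 = 1 for n = 2 (e.g. R_{1212}).
Yes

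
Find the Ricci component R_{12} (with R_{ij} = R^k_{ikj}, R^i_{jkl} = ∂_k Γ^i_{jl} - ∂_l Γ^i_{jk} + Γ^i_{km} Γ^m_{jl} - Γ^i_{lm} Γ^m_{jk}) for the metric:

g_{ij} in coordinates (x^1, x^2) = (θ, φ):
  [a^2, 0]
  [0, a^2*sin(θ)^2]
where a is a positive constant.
Non-zero Christoffel symbols (Γ^k_{ij} = Γ^k_{ji}):
Γ^θ_{φ φ} = -sin(2*θ)/2
Γ^φ_{θ φ} = 1/tan(θ)
R^θ_{θ θ φ} = 0 (a repeated index in an antisymmetric pair)
R^φ_{θ φ φ} = 0 (a repeated index in an antisymmetric pair)
R_{θφ} = R^θ_{θ θ φ} + R^φ_{θ φ φ} = (0) + (0) = 0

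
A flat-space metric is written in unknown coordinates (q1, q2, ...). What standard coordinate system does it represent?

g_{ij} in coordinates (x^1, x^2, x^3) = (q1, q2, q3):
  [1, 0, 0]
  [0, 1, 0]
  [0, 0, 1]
All components are constant and the metric is the identity, i.e. orthonormal rectilinear coordinates.
Cartesian (3D) coordinates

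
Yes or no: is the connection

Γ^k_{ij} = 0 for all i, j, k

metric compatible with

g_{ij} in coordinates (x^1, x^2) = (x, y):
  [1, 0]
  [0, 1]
Using ∇_k g_{ij} = ∂_k g_{ij} - Γ^m_{ki} g_{mj} - Γ^m_{kj} g_{im}:
e.g. ∇_x g_{xx} = (0) - (0) - (0) = 0
Every component ∇_k g_{ij} vanishes: the connection is metric compatible.
Yes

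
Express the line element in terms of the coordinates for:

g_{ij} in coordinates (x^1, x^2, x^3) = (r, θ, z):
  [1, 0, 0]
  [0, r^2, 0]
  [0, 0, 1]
ds^2 = g_{ij} dx^i dx^j; only the non-zero components contribute.
ds^2 = dr^2 + r^2 dθ^2 + dz^2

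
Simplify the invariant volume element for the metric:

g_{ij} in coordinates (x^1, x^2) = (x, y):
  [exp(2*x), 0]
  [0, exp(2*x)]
det(g) = exp(4*x)
√|det(g)| = exp(2*x)
Volume element: dV = exp(2*x) dx dy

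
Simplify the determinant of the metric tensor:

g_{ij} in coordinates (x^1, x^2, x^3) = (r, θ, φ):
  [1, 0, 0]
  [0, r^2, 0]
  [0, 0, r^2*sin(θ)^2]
Diagonal metric: det(g) = g_{11}·g_{22}·g_{33}
= (1)·(r^2)·(r^2*sin(θ)^2)
det(g) = r^4*sin(θ)^2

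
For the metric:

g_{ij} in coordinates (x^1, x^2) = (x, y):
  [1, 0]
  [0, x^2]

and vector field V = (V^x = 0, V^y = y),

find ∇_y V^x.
Non-zero Christoffel symbols:
Γ^x_{y y} = -x
Γ^y_{x y} = 1/x
∇_y V^x = ∂_y V^x + Γ^x_{y j} V^j
  = (0) + (0)(0) + (-x)(y)
  = -x*y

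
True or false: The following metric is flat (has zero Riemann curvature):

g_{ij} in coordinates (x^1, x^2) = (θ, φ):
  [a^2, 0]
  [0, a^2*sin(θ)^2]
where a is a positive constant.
Non-zero Christoffel symbols:
Γ^θ_{φ φ} = -sin(2*θ)/2
Γ^φ_{θ φ} = 1/tan(θ)
Ricci tensor: R_{θθ} = 1, R_{θφ} = 0, R_{φφ} = sin(θ)^2
The Ricci tensor is non-zero, so the Riemann tensor is non-zero: not flat.
False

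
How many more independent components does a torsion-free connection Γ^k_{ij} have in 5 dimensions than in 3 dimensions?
Independent components in n dimensions: n × n(n+1)/2 = n^2(n+1)/2.
5D: 5 × 15 = 75
3D: 3 × 6 = 18
Difference = 75 - 18 = 57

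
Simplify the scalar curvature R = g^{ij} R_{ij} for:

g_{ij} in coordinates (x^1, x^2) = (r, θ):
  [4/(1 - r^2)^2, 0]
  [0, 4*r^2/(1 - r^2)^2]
Non-zero Christoffel symbols (Γ^k_{ij} = Γ^k_{ji}):
Γ^r_{r r} = 2*r/(1 - r^2)
Γ^r_{θ θ} = (r^3 + r)/(r^2 - 1)
Γ^θ_{r θ} = (-r^2 - 1)/(r^3 - r)
Ricci tensor (R_{ij} = R^k_{ikj}): R_{rr} = -4/(r^2 - 1)^2, R_{rθ} = 0, R_{θθ} = -4*r^2/(r^2 - 1)^2
Inverse metric: g^{rr} = (1 - r^2)^2/4, g^{θθ} = (1 - r^2)^2/(4*r^2)
R = g^{ij} R_{ij} = ((1 - r^2)^2/4)(-4/(r^2 - 1)^2) + ((1 - r^2)^2/(4*r^2))(-4*r^2/(r^2 - 1)^2) = -2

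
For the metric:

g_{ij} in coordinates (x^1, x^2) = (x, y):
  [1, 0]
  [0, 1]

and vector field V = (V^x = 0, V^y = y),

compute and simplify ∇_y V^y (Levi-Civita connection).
All Christoffel symbols are zero.
∇_y V^y = ∂_y V^y + Γ^y_{y j} V^j
  = (1) + (0)(0) + (0)(y)
  = 1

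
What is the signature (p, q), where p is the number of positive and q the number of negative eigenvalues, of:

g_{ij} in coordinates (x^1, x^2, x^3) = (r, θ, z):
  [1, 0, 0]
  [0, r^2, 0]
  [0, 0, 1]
The metric is diagonal, so its eigenvalues are the diagonal entries: 1, r^2, 1 (at a generic point, where coordinate-dependent entries are positive).
3 positive, 0 negative.
(3, 0) - Riemannian (positive definite)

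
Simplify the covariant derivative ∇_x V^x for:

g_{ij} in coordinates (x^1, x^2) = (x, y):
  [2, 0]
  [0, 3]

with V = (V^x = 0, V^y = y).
All Christoffel symbols are zero.
∇_x V^x = ∂_x V^x + Γ^x_{x j} V^j
  = (0) + (0)(0) + (0)(y)
  = 0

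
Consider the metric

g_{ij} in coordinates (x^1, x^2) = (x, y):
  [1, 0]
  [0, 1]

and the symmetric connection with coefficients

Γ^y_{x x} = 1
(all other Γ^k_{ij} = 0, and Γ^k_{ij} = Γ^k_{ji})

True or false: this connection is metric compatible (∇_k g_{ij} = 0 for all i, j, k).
Using ∇_k g_{ij} = ∂_k g_{ij} - Γ^m_{ki} g_{mj} - Γ^m_{kj} g_{im}:
∇_x g_{xy} = (0) - (1) - (0) = -1 ≠ 0
So the connection is not metric compatible (it is not the Levi-Civita connection).
False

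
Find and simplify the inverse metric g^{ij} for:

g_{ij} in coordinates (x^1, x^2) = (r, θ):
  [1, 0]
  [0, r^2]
The metric is diagonal, so g^{ij} is diagonal with entries 1/g_{ii}: diag(1, 1/(r^2)).
g^{ij}:
  [1, 0]
  [0, 1/r^2]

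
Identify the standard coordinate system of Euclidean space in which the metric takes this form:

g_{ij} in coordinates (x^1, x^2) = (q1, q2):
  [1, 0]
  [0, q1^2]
The line element ds^2 = dq1^2 + q1^2 dq2^2 is dr^2 + r^2 dθ^2 with q1 = r, q2 = θ.
polar coordinates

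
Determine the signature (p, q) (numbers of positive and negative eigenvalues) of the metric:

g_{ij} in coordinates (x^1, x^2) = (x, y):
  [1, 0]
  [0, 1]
The metric is diagonal, so its eigenvalues are the diagonal entries: 1, 1 (at a generic point, where coordinate-dependent entries are positive).
2 positive, 0 negative.
(2, 0) - Riemannian (positive definite)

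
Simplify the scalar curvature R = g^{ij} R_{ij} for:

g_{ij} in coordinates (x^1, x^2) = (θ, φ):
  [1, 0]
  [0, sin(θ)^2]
Non-zero Christoffel symbols (Γ^k_{ij} = Γ^k_{ji}):
Γ^θ_{φ φ} = -sin(2*θ)/2
Γ^φ_{θ φ} = 1/tan(θ)
Ricci tensor (R_{ij} = R^k_{ikj}): R_{θθ} = 1, R_{θφ} = 0, R_{φφ} = sin(θ)^2
Inverse metric: g^{θθ} = 1, g^{φφ} = 1/sin(θ)^2
R = g^{ij} R_{ij} = (1)(1) + (1/sin(θ)^2)(sin(θ)^2) = 2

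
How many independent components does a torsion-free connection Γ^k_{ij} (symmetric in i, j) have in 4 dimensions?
Γ^k_{ij} has n choices for the upper index and n(n+1)/2 independent symmetric lower index pairs.
Total = 4 × 4×5/2 = 4 × 10 = 40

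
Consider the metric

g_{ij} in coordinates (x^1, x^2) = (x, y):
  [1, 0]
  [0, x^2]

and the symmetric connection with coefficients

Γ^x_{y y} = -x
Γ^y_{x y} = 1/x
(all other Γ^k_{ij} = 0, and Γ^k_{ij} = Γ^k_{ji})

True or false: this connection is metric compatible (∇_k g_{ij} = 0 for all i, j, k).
Using ∇_k g_{ij} = ∂_k g_{ij} - Γ^m_{ki} g_{mj} - Γ^m_{kj} g_{im}:
e.g. ∇_x g_{yy} = (2*x) - (x) - (x) = 0
Every component ∇_k g_{ij} vanishes: the connection is metric compatible.
True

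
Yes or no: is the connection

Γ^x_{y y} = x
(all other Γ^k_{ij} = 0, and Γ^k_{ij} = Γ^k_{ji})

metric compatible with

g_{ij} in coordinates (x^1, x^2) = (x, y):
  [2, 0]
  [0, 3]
Using ∇_k g_{ij} = ∂_k g_{ij} - Γ^m_{ki} g_{mj} - Γ^m_{kj} g_{im}:
∇_y g_{xy} = (0) - (0) - (2*x) = -2*x ≠ 0
So the connection is not metric compatible (it is not the Levi-Civita connection).
No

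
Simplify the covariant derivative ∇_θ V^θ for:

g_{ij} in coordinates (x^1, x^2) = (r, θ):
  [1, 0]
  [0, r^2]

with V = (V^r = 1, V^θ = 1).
Non-zero Christoffel symbols:
Γ^r_{θ θ} = -r
Γ^θ_{r θ} = 1/r
∇_θ V^θ = ∂_θ V^θ + Γ^θ_{θ j} V^j
  = (0) + (1/r)(1) + (0)(1)
  = 1/r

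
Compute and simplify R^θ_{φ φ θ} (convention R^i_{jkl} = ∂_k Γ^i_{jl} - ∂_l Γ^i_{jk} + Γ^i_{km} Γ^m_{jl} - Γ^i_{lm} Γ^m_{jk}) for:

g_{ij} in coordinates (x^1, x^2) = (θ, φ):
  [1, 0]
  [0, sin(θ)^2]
Non-zero Christoffel symbols (Γ^k_{ij} = Γ^k_{ji}):
Γ^θ_{φ φ} = -sin(2*θ)/2
Γ^φ_{θ φ} = 1/tan(θ)
R^θ_{φ φ θ} = ∂_φ Γ^θ_{φ θ} - ∂_θ Γ^θ_{φ φ} + Γ^θ_{φ m} Γ^m_{φ θ} - Γ^θ_{θ m} Γ^m_{φ φ}
  = (0) - (-cos(2*θ)) + (-cos(θ)^2) - (0) = -sin(θ)^2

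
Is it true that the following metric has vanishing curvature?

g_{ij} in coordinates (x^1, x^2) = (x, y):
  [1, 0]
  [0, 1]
All metric components are constant, so every Christoffel symbol vanishes and R^i_{jkl} = 0.
Yes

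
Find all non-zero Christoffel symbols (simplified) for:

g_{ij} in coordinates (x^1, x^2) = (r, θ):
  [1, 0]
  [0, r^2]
Using Γ^k_{ij} = (1/2) g^{km} (∂_i g_{mj} + ∂_j g_{mi} - ∂_m g_{ij}); the metric is diagonal, so only the m = k term contributes.
Non-zero symbols (using the symmetry Γ^k_{ij} = Γ^k_{ji}):
Γ^r_{θ θ} = (1/2) g^{rr} (∂_θ g_{rθ} + ∂_θ g_{rθ} - ∂_r g_{θθ}) = (1/2)(1)((0) + (0) - (2*r)) = -r
Γ^θ_{r θ} = (1/2) g^{θθ} (∂_r g_{θθ} + ∂_θ g_{θr} - ∂_θ g_{rθ}) = (1/2)(1/r^2)((2*r) + (0) - (0)) = 1/r
All other Christoffel symbols are zero.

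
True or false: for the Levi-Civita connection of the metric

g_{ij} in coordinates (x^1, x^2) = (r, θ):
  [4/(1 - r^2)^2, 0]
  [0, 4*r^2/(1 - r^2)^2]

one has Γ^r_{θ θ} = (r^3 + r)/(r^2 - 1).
Γ^r_{θ θ} = (1/2) g^{rr} (∂_θ g_{rθ} + ∂_θ g_{rθ} - ∂_r g_{θθ}) = (1/2)((1 - r^2)^2/4)((0) + (0) - (-8*(r^3 + r)/(r^2 - 1)^3)) = (r^3 + r)/(r^2 - 1)
This equals the proposed value (r^3 + r)/(r^2 - 1).
True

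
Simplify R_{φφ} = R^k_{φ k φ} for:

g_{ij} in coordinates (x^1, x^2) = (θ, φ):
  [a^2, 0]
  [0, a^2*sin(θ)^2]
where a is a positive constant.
Non-zero Christoffel symbols (Γ^k_{ij} = Γ^k_{ji}):
Γ^θ_{φ φ} = -sin(2*θ)/2
Γ^φ_{θ φ} = 1/tan(θ)
R^θ_{φ θ φ} = ∂_θ Γ^θ_{φ φ} - ∂_φ Γ^θ_{φ θ} + Γ^θ_{θ m} Γ^m_{φ φ} - Γ^θ_{φ m} Γ^m_{φ θ}
  = (-cos(2*θ)) - (0) + (0) - (-cos(θ)^2) = sin(θ)^2
R^φ_{φ φ φ} = 0 (a repeated index in an antisymmetric pair)
R_{φφ} = R^θ_{φ θ φ} + R^φ_{φ φ φ} = (sin(θ)^2) + (0) = sin(θ)^2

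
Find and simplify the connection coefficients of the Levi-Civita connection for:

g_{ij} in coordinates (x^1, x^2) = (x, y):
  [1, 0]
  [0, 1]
Using Γ^k_{ij} = (1/2) g^{km} (∂_i g_{mj} + ∂_j g_{mi} - ∂_m g_{ij}); the metric is diagonal, so only the m = k term contributes.
Every metric component is constant, so all ∂_m g_{ij} = 0 and every Christoffel symbol vanishes.
All Christoffel symbols are zero.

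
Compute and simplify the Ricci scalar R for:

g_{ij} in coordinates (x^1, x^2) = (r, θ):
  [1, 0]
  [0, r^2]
Non-zero Christoffel symbols (Γ^k_{ij} = Γ^k_{ji}):
Γ^r_{θ θ} = -r
Γ^θ_{r θ} = 1/r
Ricci tensor (R_{ij} = R^k_{ikj}): R_{rr} = 0, R_{rθ} = 0, R_{θθ} = 0
Inverse metric: g^{rr} = 1, g^{θθ} = 1/r^2
R = g^{ij} R_{ij} = (1)(0) + (1/r^2)(0) = 0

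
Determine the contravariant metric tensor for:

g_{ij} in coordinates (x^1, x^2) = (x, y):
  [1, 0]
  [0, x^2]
The metric is diagonal, so g^{ij} is diagonal with entries 1/g_{ii}: diag(1, 1/(x^2)).
g^{ij}:
  [1, 0]
  [0, 1/x^2]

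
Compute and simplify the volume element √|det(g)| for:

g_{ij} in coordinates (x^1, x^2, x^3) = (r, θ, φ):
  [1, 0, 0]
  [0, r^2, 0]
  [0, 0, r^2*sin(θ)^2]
det(g) = r^4*sin(θ)^2
√|det(g)| = r^2*sin(θ) (taking 0 < θ < π so that |sin(θ)| = sin(θ))
Volume element: dV = r^2*sin(θ) dr dθ dφ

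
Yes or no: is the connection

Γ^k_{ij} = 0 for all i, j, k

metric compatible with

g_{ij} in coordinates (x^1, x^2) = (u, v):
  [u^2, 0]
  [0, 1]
Using ∇_k g_{ij} = ∂_k g_{ij} - Γ^m_{ki} g_{mj} - Γ^m_{kj} g_{im}:
∇_u g_{uu} = (2*u) - (0) - (0) = 2*u ≠ 0
So the connection is not metric compatible (it is not the Levi-Civita connection).
No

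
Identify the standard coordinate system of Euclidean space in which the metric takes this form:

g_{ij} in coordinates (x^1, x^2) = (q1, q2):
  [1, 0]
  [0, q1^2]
The line element ds^2 = dq1^2 + q1^2 dq2^2 is dr^2 + r^2 dθ^2 with q1 = r, q2 = θ.
polar coordinates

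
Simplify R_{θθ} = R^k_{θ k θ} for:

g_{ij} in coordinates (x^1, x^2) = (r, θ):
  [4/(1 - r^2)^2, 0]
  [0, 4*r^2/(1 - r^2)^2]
Non-zero Christoffel symbols (Γ^k_{ij} = Γ^k_{ji}):
Γ^r_{r r} = 2*r/(1 - r^2)
Γ^r_{θ θ} = (r^3 + r)/(r^2 - 1)
Γ^θ_{r θ} = (-r^2 - 1)/(r^3 - r)
R^r_{θ r θ} = ∂_r Γ^r_{θ θ} - ∂_θ Γ^r_{θ r} + Γ^r_{r m} Γ^m_{θ θ} - Γ^r_{θ m} Γ^m_{θ r}
  = ((r^4 - 4*r^2 - 1)/(r^2 - 1)^2) - (0) + (-2*r^2*(r^2 + 1)/(r^2 - 1)^2) - (-(r^2 + 1)^2/(r^2 - 1)^2) = -4*r^2/(r^2 - 1)^2
R^θ_{θ θ θ} = 0 (a repeated index in an antisymmetric pair)
R_{θθ} = R^r_{θ r θ} + R^θ_{θ θ θ} = (-4*r^2/(r^2 - 1)^2) + (0) = -4*r^2/(r^2 - 1)^2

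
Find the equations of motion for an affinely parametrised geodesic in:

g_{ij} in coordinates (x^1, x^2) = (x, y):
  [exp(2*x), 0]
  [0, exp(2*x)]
Geodesic equation: d^2x^k/dλ^2 + Γ^k_{ij} (dx^i/dλ)(dx^j/dλ) = 0.
Non-zero Christoffel symbols:
Γ^x_{x x} = 1
Γ^x_{y y} = -1
Γ^y_{x y} = 1
Substituting (the symmetric pair Γ^k_{ij}, Γ^k_{ji} combines into a factor 2):
d^2x/dλ^2 + (dx/dλ)^2 - (dy/dλ)^2 = 0
d^2y/dλ^2 + 2 (dx/dλ)(dy/dλ) = 0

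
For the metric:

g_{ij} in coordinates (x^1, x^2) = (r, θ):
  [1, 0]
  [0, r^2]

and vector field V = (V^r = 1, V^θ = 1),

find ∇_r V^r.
Non-zero Christoffel symbols:
Γ^r_{θ θ} = -r
Γ^θ_{r θ} = 1/r
∇_r V^r = ∂_r V^r + Γ^r_{r j} V^j
  = (0) + (0)(1) + (0)(1)
  = 0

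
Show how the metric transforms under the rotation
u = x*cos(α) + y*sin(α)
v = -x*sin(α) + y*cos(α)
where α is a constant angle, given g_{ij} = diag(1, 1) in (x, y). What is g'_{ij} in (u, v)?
Invert the transformation: x = u*cos(α) - v*sin(α), y = u*sin(α) + v*cos(α)
g'_{ij} = (∂x^k/∂x'^i)(∂x^l/∂x'^j) g_{kl}; with g_{kl} = δ_{kl} this is Σ_k (∂x^k/∂x'^i)(∂x^k/∂x'^j).
Jacobian: ∂x/∂u = cos(α), ∂x/∂v = -sin(α), ∂y/∂u = sin(α), ∂y/∂v = cos(α)
g'_{uu} = (cos(α))(cos(α)) + (sin(α))(sin(α)) = 1
g'_{uv} = (cos(α))(-sin(α)) + (sin(α))(cos(α)) = 0
g'_{vv} = (-sin(α))(-sin(α)) + (cos(α))(cos(α)) = 1
g'_{ij} = diag(1, 1)
The Euclidean metric is invariant under rotations.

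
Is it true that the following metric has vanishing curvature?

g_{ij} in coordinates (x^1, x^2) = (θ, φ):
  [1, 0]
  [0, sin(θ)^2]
Non-zero Christoffel symbols:
Γ^θ_{φ φ} = -sin(2*θ)/2
Γ^φ_{θ φ} = 1/tan(θ)
Ricci tensor: R_{θθ} = 1, R_{θφ} = 0, R_{φφ} = sin(θ)^2
The Ricci tensor is non-zero, so the Riemann tensor is non-zero: not flat.
No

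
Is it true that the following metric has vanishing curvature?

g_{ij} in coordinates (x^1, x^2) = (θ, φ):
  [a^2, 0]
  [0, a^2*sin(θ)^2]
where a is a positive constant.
Non-zero Christoffel symbols:
Γ^θ_{φ φ} = -sin(2*θ)/2
Γ^φ_{θ φ} = 1/tan(θ)
Ricci tensor: R_{θθ} = 1, R_{θφ} = 0, R_{φφ} = sin(θ)^2
The Ricci tensor is non-zero, so the Riemann tensor is non-zero: not flat.
No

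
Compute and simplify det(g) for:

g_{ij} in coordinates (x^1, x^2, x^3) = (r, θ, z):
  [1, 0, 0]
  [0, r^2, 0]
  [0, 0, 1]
Diagonal metric: det(g) = g_{11}·g_{22}·g_{33}
= (1)·(r^2)·(1)
det(g) = r^2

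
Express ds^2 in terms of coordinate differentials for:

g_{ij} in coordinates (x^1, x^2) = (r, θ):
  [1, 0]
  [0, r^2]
ds^2 = g_{ij} dx^i dx^j; only the non-zero components contribute.
ds^2 = dr^2 + r^2 dθ^2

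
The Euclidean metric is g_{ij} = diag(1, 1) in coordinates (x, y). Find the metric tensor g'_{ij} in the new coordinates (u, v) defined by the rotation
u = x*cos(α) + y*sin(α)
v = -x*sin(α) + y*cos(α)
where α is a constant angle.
Invert the transformation: x = u*cos(α) - v*sin(α), y = u*sin(α) + v*cos(α)
g'_{ij} = (∂x^k/∂x'^i)(∂x^l/∂x'^j) g_{kl}; with g_{kl} = δ_{kl} this is Σ_k (∂x^k/∂x'^i)(∂x^k/∂x'^j).
Jacobian: ∂x/∂u = cos(α), ∂x/∂v = -sin(α), ∂y/∂u = sin(α), ∂y/∂v = cos(α)
g'_{uu} = (cos(α))(cos(α)) + (sin(α))(sin(α)) = 1
g'_{uv} = (cos(α))(-sin(α)) + (sin(α))(cos(α)) = 0
g'_{vv} = (-sin(α))(-sin(α)) + (cos(α))(cos(α)) = 1
g'_{ij} = diag(1, 1)
The Euclidean metric is invariant under rotations.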